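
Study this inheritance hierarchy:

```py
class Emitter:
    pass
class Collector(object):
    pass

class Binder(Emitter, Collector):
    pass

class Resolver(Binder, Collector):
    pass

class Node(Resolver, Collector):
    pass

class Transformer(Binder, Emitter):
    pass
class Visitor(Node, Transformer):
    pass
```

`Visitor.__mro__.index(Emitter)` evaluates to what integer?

5

L[Visitor] = Visitor + merge(L[Node], L[Transformer], [Node Transformer])
  take Node:  [Node Resolver Binder Emitter Collector object] + [Transformer Binder Emitter Collector object] + [Node Transformer]
  take Resolver:  [Resolver Binder Emitter Collector object] + [Transformer Binder Emitter Collector object] + [Transformer]
  take Transformer:  [Binder Emitter Collector object] + [Transformer Binder Emitter Collector object] + [Transformer]
  take Binder:  [Binder Emitter Collector object] + [Binder Emitter Collector object]
  take Emitter:  [Emitter Collector object] + [Emitter Collector object]
  take Collector:  [Collector object] + [Collector object]
  take object:  [object] + [object]
MRO: Visitor Node Resolver Transformer Binder Emitter Collector object
Emitter sits at index 5.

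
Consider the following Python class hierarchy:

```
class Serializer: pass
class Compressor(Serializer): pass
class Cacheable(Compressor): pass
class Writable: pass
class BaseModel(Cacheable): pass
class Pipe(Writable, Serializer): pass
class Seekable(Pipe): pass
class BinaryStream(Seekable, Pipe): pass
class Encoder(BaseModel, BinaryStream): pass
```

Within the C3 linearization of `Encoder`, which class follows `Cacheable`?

L[Encoder] = Encoder + merge(L[BaseModel], L[BinaryStream], [BaseModel BinaryStream])
  take BaseModel:  [BaseModel Cacheable Compressor Serializer object] + [BinaryStream Seekable Pipe Writable Serializer object] + [BaseModel BinaryStream]
  take Cacheable:  [Cacheable Compressor Serializer object] + [BinaryStream Seekable Pipe Writable Serializer object] + [BinaryStream]
  take Compressor:  [Compressor Serializer object] + [BinaryStream Seekable Pipe Writable Serializer object] + [BinaryStream]
  take BinaryStream:  [Serializer object] + [BinaryStream Seekable Pipe Writable Serializer object] + [BinaryStream]
  take Seekable:  [Serializer object] + [Seekable Pipe Writable Serializer object]
  take Pipe:  [Serializer object] + [Pipe Writable Serializer object]
  take Writable:  [Serializer object] + [Writable Serializer object]
  take Serializer:  [Serializer object] + [Serializer object]
  take object:  [object] + [object]
MRO: Encoder BaseModel Cacheable Compressor BinaryStream Seekable Pipe Writable Serializer object
Cacheable is at position 2; next is Compressor.

Compressor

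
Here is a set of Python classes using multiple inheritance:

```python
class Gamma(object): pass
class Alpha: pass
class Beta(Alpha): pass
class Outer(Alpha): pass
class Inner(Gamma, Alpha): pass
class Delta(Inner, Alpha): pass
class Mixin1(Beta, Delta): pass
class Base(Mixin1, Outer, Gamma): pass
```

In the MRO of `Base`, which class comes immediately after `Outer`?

Gamma

L[Base] = Base + merge(L[Mixin1], L[Outer], L[Gamma], [Mixin1 Outer Gamma])
  take Mixin1:  [Mixin1 Beta Delta Inner Gamma Alpha object] + [Outer Alpha object] + [Gamma object] + [Mixin1 Outer Gamma]
  take Beta:  [Beta Delta Inner Gamma Alpha object] + [Outer Alpha object] + [Gamma object] + [Outer Gamma]
  take Delta:  [Delta Inner Gamma Alpha object] + [Outer Alpha object] + [Gamma object] + [Outer Gamma]
  take Inner:  [Inner Gamma Alpha object] + [Outer Alpha object] + [Gamma object] + [Outer Gamma]
  take Outer:  [Gamma Alpha object] + [Outer Alpha object] + [Gamma object] + [Outer Gamma]
  take Gamma:  [Gamma Alpha object] + [Alpha object] + [Gamma object] + [Gamma]
  take Alpha:  [Alpha object] + [Alpha object] + [object]
  take object:  [object] + [object] + [object]
MRO: Base Mixin1 Beta Delta Inner Outer Gamma Alpha object
Outer is at position 5; next is Gamma.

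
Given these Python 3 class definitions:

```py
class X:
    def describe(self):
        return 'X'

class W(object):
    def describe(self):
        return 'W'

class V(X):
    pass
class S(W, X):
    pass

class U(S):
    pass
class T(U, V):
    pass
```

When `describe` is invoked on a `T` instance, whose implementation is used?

L[T] = T + merge(L[U], L[V], [U V])
  take U:  [U S W X object] + [V X object] + [U V]
  take S:  [S W X object] + [V X object] + [V]
  take W:  [W X object] + [V X object] + [V]
  take V:  [X object] + [V X object] + [V]
  take X:  [X object] + [X object]
  take object:  [object] + [object]
MRO: T U S W V X object
describe is defined in: W, X. First along the MRO is W.

W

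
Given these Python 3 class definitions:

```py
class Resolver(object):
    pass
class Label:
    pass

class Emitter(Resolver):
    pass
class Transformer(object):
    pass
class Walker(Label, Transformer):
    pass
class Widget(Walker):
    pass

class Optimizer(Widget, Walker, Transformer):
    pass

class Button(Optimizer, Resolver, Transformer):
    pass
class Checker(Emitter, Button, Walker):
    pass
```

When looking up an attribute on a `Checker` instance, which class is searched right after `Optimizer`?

Widget

L[Checker] = Checker + merge(L[Emitter], L[Button], L[Walker], [Emitter Button Walker])
  take Emitter:  [Emitter Resolver object] + [Button Optimizer Widget Walker Label Resolver Transformer object] + [Walker Label Transformer object] + [Emitter Button Walker]
  take Button:  [Resolver object] + [Button Optimizer Widget Walker Label Resolver Transformer object] + [Walker Label Transformer object] + [Button Walker]
  take Optimizer:  [Resolver object] + [Optimizer Widget Walker Label Resolver Transformer object] + [Walker Label Transformer object] + [Walker]
  take Widget:  [Resolver object] + [Widget Walker Label Resolver Transformer object] + [Walker Label Transformer object] + [Walker]
  take Walker:  [Resolver object] + [Walker Label Resolver Transformer object] + [Walker Label Transformer object] + [Walker]
  take Label:  [Resolver object] + [Label Resolver Transformer object] + [Label Transformer object]
  take Resolver:  [Resolver object] + [Resolver Transformer object] + [Transformer object]
  take Transformer:  [object] + [Transformer object] + [Transformer object]
  take object:  [object] + [object] + [object]
MRO: Checker Emitter Button Optimizer Widget Walker Label Resolver Transformer object
Optimizer is at position 3; next is Widget.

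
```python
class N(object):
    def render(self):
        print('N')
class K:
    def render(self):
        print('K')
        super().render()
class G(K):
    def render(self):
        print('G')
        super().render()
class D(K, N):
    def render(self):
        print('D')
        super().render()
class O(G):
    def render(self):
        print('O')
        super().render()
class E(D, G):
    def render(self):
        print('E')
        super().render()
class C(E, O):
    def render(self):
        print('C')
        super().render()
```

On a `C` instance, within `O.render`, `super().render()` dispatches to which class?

G

L[C] = C + merge(L[E], L[O], [E O])
  take E:  [E D G K N object] + [O G K object] + [E O]
  take D:  [D G K N object] + [O G K object] + [O]
  take O:  [G K N object] + [O G K object] + [O]
  take G:  [G K N object] + [G K object]
  take K:  [K N object] + [K object]
  take N:  [N object] + [object]
  take object:  [object] + [object]
MRO: C E D O G K N object
super() in O.render on a C instance goes to the class after O in C's MRO: G.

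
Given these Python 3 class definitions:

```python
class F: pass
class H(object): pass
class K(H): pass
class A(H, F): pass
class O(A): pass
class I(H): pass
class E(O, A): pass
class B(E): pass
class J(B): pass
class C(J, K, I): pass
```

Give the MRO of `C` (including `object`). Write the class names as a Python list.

[C, J, B, E, O, A, K, I, H, F, object]

L[C] = C + merge(L[J], L[K], L[I], [J K I])
  take J:  [J B E O A H F object] + [K H object] + [I H object] + [J K I]
  take B:  [B E O A H F object] + [K H object] + [I H object] + [K I]
  take E:  [E O A H F object] + [K H object] + [I H object] + [K I]
  take O:  [O A H F object] + [K H object] + [I H object] + [K I]
  take A:  [A H F object] + [K H object] + [I H object] + [K I]
  take K:  [H F object] + [K H object] + [I H object] + [K I]
  take I:  [H F object] + [H object] + [I H object] + [I]
  take H:  [H F object] + [H object] + [H object]
  take F:  [F object] + [object] + [object]
  take object:  [object] + [object] + [object]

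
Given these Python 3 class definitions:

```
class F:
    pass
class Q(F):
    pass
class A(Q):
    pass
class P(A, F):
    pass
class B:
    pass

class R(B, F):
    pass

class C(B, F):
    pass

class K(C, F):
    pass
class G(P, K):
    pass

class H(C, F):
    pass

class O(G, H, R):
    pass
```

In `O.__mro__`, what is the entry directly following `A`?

L[O] = O + merge(L[G], L[H], L[R], [G H R])
  take G:  [G P A Q K C B F object] + [H C B F object] + [R B F object] + [G H R]
  take P:  [P A Q K C B F object] + [H C B F object] + [R B F object] + [H R]
  take A:  [A Q K C B F object] + [H C B F object] + [R B F object] + [H R]
  take Q:  [Q K C B F object] + [H C B F object] + [R B F object] + [H R]
  take K:  [K C B F object] + [H C B F object] + [R B F object] + [H R]
  take H:  [C B F object] + [H C B F object] + [R B F object] + [H R]
  take C:  [C B F object] + [C B F object] + [R B F object] + [R]
  take R:  [B F object] + [B F object] + [R B F object] + [R]
  take B:  [B F object] + [B F object] + [B F object]
  take F:  [F object] + [F object] + [F object]
  take object:  [object] + [object] + [object]
MRO: O G P A Q K H C R B F object
A is at position 3; next is Q.

Q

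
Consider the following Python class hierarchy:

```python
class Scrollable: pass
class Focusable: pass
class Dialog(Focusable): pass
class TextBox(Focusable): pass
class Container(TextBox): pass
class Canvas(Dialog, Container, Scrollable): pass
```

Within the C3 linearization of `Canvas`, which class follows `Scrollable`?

L[Canvas] = Canvas + merge(L[Dialog], L[Container], L[Scrollable], [Dialog Container Scrollable])
  take Dialog:  [Dialog Focusable object] + [Container TextBox Focusable object] + [Scrollable object] + [Dialog Container Scrollable]
  take Container:  [Focusable object] + [Container TextBox Focusable object] + [Scrollable object] + [Container Scrollable]
  take TextBox:  [Focusable object] + [TextBox Focusable object] + [Scrollable object] + [Scrollable]
  take Focusable:  [Focusable object] + [Focusable object] + [Scrollable object] + [Scrollable]
  take Scrollable:  [object] + [object] + [Scrollable object] + [Scrollable]
  take object:  [object] + [object] + [object]
MRO: Canvas Dialog Container TextBox Focusable Scrollable object
Scrollable is at position 5; next is object.

object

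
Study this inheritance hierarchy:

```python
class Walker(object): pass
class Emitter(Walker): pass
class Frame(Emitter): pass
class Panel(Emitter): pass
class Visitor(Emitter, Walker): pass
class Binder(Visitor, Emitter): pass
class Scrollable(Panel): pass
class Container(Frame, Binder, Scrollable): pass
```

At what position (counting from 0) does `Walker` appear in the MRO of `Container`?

7

L[Container] = Container + merge(L[Frame], L[Binder], L[Scrollable], [Frame Binder Scrollable])
  take Frame:  [Frame Emitter Walker object] + [Binder Visitor Emitter Walker object] + [Scrollable Panel Emitter Walker object] + [Frame Binder Scrollable]
  take Binder:  [Emitter Walker object] + [Binder Visitor Emitter Walker object] + [Scrollable Panel Emitter Walker object] + [Binder Scrollable]
  take Visitor:  [Emitter Walker object] + [Visitor Emitter Walker object] + [Scrollable Panel Emitter Walker object] + [Scrollable]
  take Scrollable:  [Emitter Walker object] + [Emitter Walker object] + [Scrollable Panel Emitter Walker object] + [Scrollable]
  take Panel:  [Emitter Walker object] + [Emitter Walker object] + [Panel Emitter Walker object]
  take Emitter:  [Emitter Walker object] + [Emitter Walker object] + [Emitter Walker object]
  take Walker:  [Walker object] + [Walker object] + [Walker object]
  take object:  [object] + [object] + [object]
MRO: Container Frame Binder Visitor Scrollable Panel Emitter Walker object
Walker sits at index 7.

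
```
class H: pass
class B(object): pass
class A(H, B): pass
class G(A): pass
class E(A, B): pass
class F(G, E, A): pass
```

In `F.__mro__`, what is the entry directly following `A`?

L[F] = F + merge(L[G], L[E], L[A], [G E A])
  take G:  [G A H B object] + [E A H B object] + [A H B object] + [G E A]
  take E:  [A H B object] + [E A H B object] + [A H B object] + [E A]
  take A:  [A H B object] + [A H B object] + [A H B object] + [A]
  take H:  [H B object] + [H B object] + [H B object]
  take B:  [B object] + [B object] + [B object]
  take object:  [object] + [object] + [object]
MRO: F G E A H B object
A is at position 3; next is H.

H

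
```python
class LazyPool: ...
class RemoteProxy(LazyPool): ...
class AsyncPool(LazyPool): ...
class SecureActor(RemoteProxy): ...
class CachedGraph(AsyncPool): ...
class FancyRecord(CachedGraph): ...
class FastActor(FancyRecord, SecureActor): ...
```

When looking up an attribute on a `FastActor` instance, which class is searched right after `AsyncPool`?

L[FastActor] = FastActor + merge(L[FancyRecord], L[SecureActor], [FancyRecord SecureActor])
  take FancyRecord:  [FancyRecord CachedGraph AsyncPool LazyPool object] + [SecureActor RemoteProxy LazyPool object] + [FancyRecord SecureActor]
  take CachedGraph:  [CachedGraph AsyncPool LazyPool object] + [SecureActor RemoteProxy LazyPool object] + [SecureActor]
  take AsyncPool:  [AsyncPool LazyPool object] + [SecureActor RemoteProxy LazyPool object] + [SecureActor]
  take SecureActor:  [LazyPool object] + [SecureActor RemoteProxy LazyPool object] + [SecureActor]
  take RemoteProxy:  [LazyPool object] + [RemoteProxy LazyPool object]
  take LazyPool:  [LazyPool object] + [LazyPool object]
  take object:  [object] + [object]
MRO: FastActor FancyRecord CachedGraph AsyncPool SecureActor RemoteProxy LazyPool object
AsyncPool is at position 3; next is SecureActor.

SecureActor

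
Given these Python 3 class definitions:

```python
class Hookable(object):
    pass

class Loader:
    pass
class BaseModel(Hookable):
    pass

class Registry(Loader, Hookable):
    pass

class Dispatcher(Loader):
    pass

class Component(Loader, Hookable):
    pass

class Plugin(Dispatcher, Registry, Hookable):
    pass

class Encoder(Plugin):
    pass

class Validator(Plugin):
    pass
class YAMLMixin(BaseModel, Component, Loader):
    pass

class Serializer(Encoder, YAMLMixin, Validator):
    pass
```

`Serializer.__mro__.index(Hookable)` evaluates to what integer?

L[Serializer] = Serializer + merge(L[Encoder], L[YAMLMixin], L[Validator], [Encoder YAMLMixin Validator])
  take Encoder:  [Encoder Plugin Dispatcher Registry Loader Hookable object] + [YAMLMixin BaseModel Component Loader Hookable object] + [Validator Plugin Dispatcher Registry Loader Hookable object] + [Encoder YAMLMixin Validator]
  take YAMLMixin:  [Plugin Dispatcher Registry Loader Hookable object] + [YAMLMixin BaseModel Component Loader Hookable object] + [Validator Plugin Dispatcher Registry Loader Hookable object] + [YAMLMixin Validator]
  take BaseModel:  [Plugin Dispatcher Registry Loader Hookable object] + [BaseModel Component Loader Hookable object] + [Validator Plugin Dispatcher Registry Loader Hookable object] + [Validator]
  take Component:  [Plugin Dispatcher Registry Loader Hookable object] + [Component Loader Hookable object] + [Validator Plugin Dispatcher Registry Loader Hookable object] + [Validator]
  take Validator:  [Plugin Dispatcher Registry Loader Hookable object] + [Loader Hookable object] + [Validator Plugin Dispatcher Registry Loader Hookable object] + [Validator]
  take Plugin:  [Plugin Dispatcher Registry Loader Hookable object] + [Loader Hookable object] + [Plugin Dispatcher Registry Loader Hookable object]
  take Dispatcher:  [Dispatcher Registry Loader Hookable object] + [Loader Hookable object] + [Dispatcher Registry Loader Hookable object]
  take Registry:  [Registry Loader Hookable object] + [Loader Hookable object] + [Registry Loader Hookable object]
  take Loader:  [Loader Hookable object] + [Loader Hookable object] + [Loader Hookable object]
  take Hookable:  [Hookable object] + [Hookable object] + [Hookable object]
  take object:  [object] + [object] + [object]
MRO: Serializer Encoder YAMLMixin BaseModel Component Validator Plugin Dispatcher Registry Loader Hookable object
Hookable sits at index 10.

10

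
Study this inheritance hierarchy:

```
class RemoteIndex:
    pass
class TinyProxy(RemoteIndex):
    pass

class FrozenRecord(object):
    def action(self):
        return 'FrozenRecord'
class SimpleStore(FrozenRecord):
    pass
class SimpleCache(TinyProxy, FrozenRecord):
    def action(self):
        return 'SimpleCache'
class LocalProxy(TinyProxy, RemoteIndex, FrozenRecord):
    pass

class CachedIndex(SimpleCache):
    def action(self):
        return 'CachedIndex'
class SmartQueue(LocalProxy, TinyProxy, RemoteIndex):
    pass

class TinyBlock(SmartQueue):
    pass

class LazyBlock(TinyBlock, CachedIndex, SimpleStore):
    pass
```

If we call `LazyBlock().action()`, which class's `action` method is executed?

L[LazyBlock] = LazyBlock + merge(L[TinyBlock], L[CachedIndex], L[SimpleStore], [TinyBlock CachedIndex SimpleStore])
  take TinyBlock:  [TinyBlock SmartQueue LocalProxy TinyProxy RemoteIndex FrozenRecord object] + [CachedIndex SimpleCache TinyProxy RemoteIndex FrozenRecord object] + [SimpleStore FrozenRecord object] + [TinyBlock CachedIndex SimpleStore]
  take SmartQueue:  [SmartQueue LocalProxy TinyProxy RemoteIndex FrozenRecord object] + [CachedIndex SimpleCache TinyProxy RemoteIndex FrozenRecord object] + [SimpleStore FrozenRecord object] + [CachedIndex SimpleStore]
  take LocalProxy:  [LocalProxy TinyProxy RemoteIndex FrozenRecord object] + [CachedIndex SimpleCache TinyProxy RemoteIndex FrozenRecord object] + [SimpleStore FrozenRecord object] + [CachedIndex SimpleStore]
  take CachedIndex:  [TinyProxy RemoteIndex FrozenRecord object] + [CachedIndex SimpleCache TinyProxy RemoteIndex FrozenRecord object] + [SimpleStore FrozenRecord object] + [CachedIndex SimpleStore]
  take SimpleCache:  [TinyProxy RemoteIndex FrozenRecord object] + [SimpleCache TinyProxy RemoteIndex FrozenRecord object] + [SimpleStore FrozenRecord object] + [SimpleStore]
  take TinyProxy:  [TinyProxy RemoteIndex FrozenRecord object] + [TinyProxy RemoteIndex FrozenRecord object] + [SimpleStore FrozenRecord object] + [SimpleStore]
  take RemoteIndex:  [RemoteIndex FrozenRecord object] + [RemoteIndex FrozenRecord object] + [SimpleStore FrozenRecord object] + [SimpleStore]
  take SimpleStore:  [FrozenRecord object] + [FrozenRecord object] + [SimpleStore FrozenRecord object] + [SimpleStore]
  take FrozenRecord:  [FrozenRecord object] + [FrozenRecord object] + [FrozenRecord object]
  take object:  [object] + [object] + [object]
MRO: LazyBlock TinyBlock SmartQueue LocalProxy CachedIndex SimpleCache TinyProxy RemoteIndex SimpleStore FrozenRecord object
action is defined in: CachedIndex, FrozenRecord, SimpleCache. First along the MRO is CachedIndex.

CachedIndex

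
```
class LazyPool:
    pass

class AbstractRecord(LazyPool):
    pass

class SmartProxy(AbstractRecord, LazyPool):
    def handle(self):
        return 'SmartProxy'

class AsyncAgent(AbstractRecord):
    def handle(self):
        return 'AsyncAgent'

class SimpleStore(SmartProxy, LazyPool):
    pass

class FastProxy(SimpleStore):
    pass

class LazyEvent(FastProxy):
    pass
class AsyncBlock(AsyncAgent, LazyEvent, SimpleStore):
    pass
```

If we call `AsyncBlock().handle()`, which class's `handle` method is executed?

AsyncAgent

L[AsyncBlock] = AsyncBlock + merge(L[AsyncAgent], L[LazyEvent], L[SimpleStore], [AsyncAgent LazyEvent SimpleStore])
  take AsyncAgent:  [AsyncAgent AbstractRecord LazyPool object] + [LazyEvent FastProxy SimpleStore SmartProxy AbstractRecord LazyPool object] + [SimpleStore SmartProxy AbstractRecord LazyPool object] + [AsyncAgent LazyEvent SimpleStore]
  take LazyEvent:  [AbstractRecord LazyPool object] + [LazyEvent FastProxy SimpleStore SmartProxy AbstractRecord LazyPool object] + [SimpleStore SmartProxy AbstractRecord LazyPool object] + [LazyEvent SimpleStore]
  take FastProxy:  [AbstractRecord LazyPool object] + [FastProxy SimpleStore SmartProxy AbstractRecord LazyPool object] + [SimpleStore SmartProxy AbstractRecord LazyPool object] + [SimpleStore]
  take SimpleStore:  [AbstractRecord LazyPool object] + [SimpleStore SmartProxy AbstractRecord LazyPool object] + [SimpleStore SmartProxy AbstractRecord LazyPool object] + [SimpleStore]
  take SmartProxy:  [AbstractRecord LazyPool object] + [SmartProxy AbstractRecord LazyPool object] + [SmartProxy AbstractRecord LazyPool object]
  take AbstractRecord:  [AbstractRecord LazyPool object] + [AbstractRecord LazyPool object] + [AbstractRecord LazyPool object]
  take LazyPool:  [LazyPool object] + [LazyPool object] + [LazyPool object]
  take object:  [object] + [object] + [object]
MRO: AsyncBlock AsyncAgent LazyEvent FastProxy SimpleStore SmartProxy AbstractRecord LazyPool object
handle is defined in: AsyncAgent, SmartProxy. First along the MRO is AsyncAgent.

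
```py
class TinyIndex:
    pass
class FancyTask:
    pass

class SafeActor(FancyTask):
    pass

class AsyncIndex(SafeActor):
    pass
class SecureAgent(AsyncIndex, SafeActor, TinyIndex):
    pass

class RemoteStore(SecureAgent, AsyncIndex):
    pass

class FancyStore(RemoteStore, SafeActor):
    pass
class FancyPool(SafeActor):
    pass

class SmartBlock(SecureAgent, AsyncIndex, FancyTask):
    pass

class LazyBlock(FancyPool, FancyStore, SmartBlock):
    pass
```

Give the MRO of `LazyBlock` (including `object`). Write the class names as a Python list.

[LazyBlock, FancyPool, FancyStore, RemoteStore, SmartBlock, SecureAgent, AsyncIndex, SafeActor, FancyTask, TinyIndex, object]

L[LazyBlock] = LazyBlock + merge(L[FancyPool], L[FancyStore], L[SmartBlock], [FancyPool FancyStore SmartBlock])
  take FancyPool:  [FancyPool SafeActor FancyTask object] + [FancyStore RemoteStore SecureAgent AsyncIndex SafeActor FancyTask TinyIndex object] + [SmartBlock SecureAgent AsyncIndex SafeActor FancyTask TinyIndex object] + [FancyPool FancyStore SmartBlock]
  take FancyStore:  [SafeActor FancyTask object] + [FancyStore RemoteStore SecureAgent AsyncIndex SafeActor FancyTask TinyIndex object] + [SmartBlock SecureAgent AsyncIndex SafeActor FancyTask TinyIndex object] + [FancyStore SmartBlock]
  take RemoteStore:  [SafeActor FancyTask object] + [RemoteStore SecureAgent AsyncIndex SafeActor FancyTask TinyIndex object] + [SmartBlock SecureAgent AsyncIndex SafeActor FancyTask TinyIndex object] + [SmartBlock]
  take SmartBlock:  [SafeActor FancyTask object] + [SecureAgent AsyncIndex SafeActor FancyTask TinyIndex object] + [SmartBlock SecureAgent AsyncIndex SafeActor FancyTask TinyIndex object] + [SmartBlock]
  take SecureAgent:  [SafeActor FancyTask object] + [SecureAgent AsyncIndex SafeActor FancyTask TinyIndex object] + [SecureAgent AsyncIndex SafeActor FancyTask TinyIndex object]
  take AsyncIndex:  [SafeActor FancyTask object] + [AsyncIndex SafeActor FancyTask TinyIndex object] + [AsyncIndex SafeActor FancyTask TinyIndex object]
  take SafeActor:  [SafeActor FancyTask object] + [SafeActor FancyTask TinyIndex object] + [SafeActor FancyTask TinyIndex object]
  take FancyTask:  [FancyTask object] + [FancyTask TinyIndex object] + [FancyTask TinyIndex object]
  take TinyIndex:  [object] + [TinyIndex object] + [TinyIndex object]
  take object:  [object] + [object] + [object]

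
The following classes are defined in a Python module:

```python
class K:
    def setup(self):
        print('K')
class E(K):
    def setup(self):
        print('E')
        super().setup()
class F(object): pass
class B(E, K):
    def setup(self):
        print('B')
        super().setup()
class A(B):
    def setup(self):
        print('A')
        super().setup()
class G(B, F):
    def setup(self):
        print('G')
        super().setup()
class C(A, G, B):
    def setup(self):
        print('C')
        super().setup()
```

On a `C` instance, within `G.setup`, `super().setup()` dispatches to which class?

B

L[C] = C + merge(L[A], L[G], L[B], [A G B])
  take A:  [A B E K object] + [G B E K F object] + [B E K object] + [A G B]
  take G:  [B E K object] + [G B E K F object] + [B E K object] + [G B]
  take B:  [B E K object] + [B E K F object] + [B E K object] + [B]
  take E:  [E K object] + [E K F object] + [E K object]
  take K:  [K object] + [K F object] + [K object]
  take F:  [object] + [F object] + [object]
  take object:  [object] + [object] + [object]
MRO: C A G B E K F object
super() in G.setup on a C instance goes to the class after G in C's MRO: B.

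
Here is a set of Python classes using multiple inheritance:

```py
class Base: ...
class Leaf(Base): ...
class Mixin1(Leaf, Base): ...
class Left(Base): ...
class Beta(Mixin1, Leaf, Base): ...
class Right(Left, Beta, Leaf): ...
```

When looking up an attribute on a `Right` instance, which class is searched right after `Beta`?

L[Right] = Right + merge(L[Left], L[Beta], L[Leaf], [Left Beta Leaf])
  take Left:  [Left Base object] + [Beta Mixin1 Leaf Base object] + [Leaf Base object] + [Left Beta Leaf]
  take Beta:  [Base object] + [Beta Mixin1 Leaf Base object] + [Leaf Base object] + [Beta Leaf]
  take Mixin1:  [Base object] + [Mixin1 Leaf Base object] + [Leaf Base object] + [Leaf]
  take Leaf:  [Base object] + [Leaf Base object] + [Leaf Base object] + [Leaf]
  take Base:  [Base object] + [Base object] + [Base object]
  take object:  [object] + [object] + [object]
MRO: Right Left Beta Mixin1 Leaf Base object
Beta is at position 2; next is Mixin1.

Mixin1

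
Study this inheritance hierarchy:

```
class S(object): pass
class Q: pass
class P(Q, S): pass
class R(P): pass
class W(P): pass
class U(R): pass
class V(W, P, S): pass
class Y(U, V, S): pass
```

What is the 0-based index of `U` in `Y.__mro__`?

L[Y] = Y + merge(L[U], L[V], L[S], [U V S])
  take U:  [U R P Q S object] + [V W P Q S object] + [S object] + [U V S]
  take R:  [R P Q S object] + [V W P Q S object] + [S object] + [V S]
  take V:  [P Q S object] + [V W P Q S object] + [S object] + [V S]
  take W:  [P Q S object] + [W P Q S object] + [S object] + [S]
  take P:  [P Q S object] + [P Q S object] + [S object] + [S]
  take Q:  [Q S object] + [Q S object] + [S object] + [S]
  take S:  [S object] + [S object] + [S object] + [S]
  take object:  [object] + [object] + [object]
MRO: Y U R V W P Q S object
U sits at index 1.

1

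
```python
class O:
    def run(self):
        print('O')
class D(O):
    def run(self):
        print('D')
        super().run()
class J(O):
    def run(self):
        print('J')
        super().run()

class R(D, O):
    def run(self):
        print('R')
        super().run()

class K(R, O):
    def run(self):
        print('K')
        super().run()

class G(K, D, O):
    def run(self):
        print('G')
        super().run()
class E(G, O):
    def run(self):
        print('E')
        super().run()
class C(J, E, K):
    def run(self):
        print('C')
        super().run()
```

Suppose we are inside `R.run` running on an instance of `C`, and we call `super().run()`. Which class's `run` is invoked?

L[C] = C + merge(L[J], L[E], L[K], [J E K])
  take J:  [J O object] + [E G K R D O object] + [K R D O object] + [J E K]
  take E:  [O object] + [E G K R D O object] + [K R D O object] + [E K]
  take G:  [O object] + [G K R D O object] + [K R D O object] + [K]
  take K:  [O object] + [K R D O object] + [K R D O object] + [K]
  take R:  [O object] + [R D O object] + [R D O object]
  take D:  [O object] + [D O object] + [D O object]
  take O:  [O object] + [O object] + [O object]
  take object:  [object] + [object] + [object]
MRO: C J E G K R D O object
super() in R.run on a C instance goes to the class after R in C's MRO: D.

D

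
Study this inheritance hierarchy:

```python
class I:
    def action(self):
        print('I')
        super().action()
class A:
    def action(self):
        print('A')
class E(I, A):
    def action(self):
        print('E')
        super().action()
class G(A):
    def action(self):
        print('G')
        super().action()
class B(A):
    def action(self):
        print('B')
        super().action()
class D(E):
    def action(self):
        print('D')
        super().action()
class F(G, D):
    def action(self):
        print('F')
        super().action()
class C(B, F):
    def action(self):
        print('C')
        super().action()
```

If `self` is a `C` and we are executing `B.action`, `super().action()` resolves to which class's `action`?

L[C] = C + merge(L[B], L[F], [B F])
  take B:  [B A object] + [F G D E I A object] + [B F]
  take F:  [A object] + [F G D E I A object] + [F]
  take G:  [A object] + [G D E I A object]
  take D:  [A object] + [D E I A object]
  take E:  [A object] + [E I A object]
  take I:  [A object] + [I A object]
  take A:  [A object] + [A object]
  take object:  [object] + [object]
MRO: C B F G D E I A object
super() in B.action on a C instance goes to the class after B in C's MRO: F.

F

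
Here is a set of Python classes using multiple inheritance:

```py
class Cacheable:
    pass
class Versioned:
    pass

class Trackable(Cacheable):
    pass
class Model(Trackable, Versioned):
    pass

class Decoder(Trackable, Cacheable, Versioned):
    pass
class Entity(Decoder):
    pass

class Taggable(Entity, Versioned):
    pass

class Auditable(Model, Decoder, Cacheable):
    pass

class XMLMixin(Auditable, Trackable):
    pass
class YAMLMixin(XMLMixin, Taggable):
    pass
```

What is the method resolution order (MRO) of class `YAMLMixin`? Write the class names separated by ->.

YAMLMixin -> XMLMixin -> Auditable -> Model -> Taggable -> Entity -> Decoder -> Trackable -> Cacheable -> Versioned -> object

L[YAMLMixin] = YAMLMixin + merge(L[XMLMixin], L[Taggable], [XMLMixin Taggable])
  take XMLMixin:  [XMLMixin Auditable Model Decoder Trackable Cacheable Versioned object] + [Taggable Entity Decoder Trackable Cacheable Versioned object] + [XMLMixin Taggable]
  take Auditable:  [Auditable Model Decoder Trackable Cacheable Versioned object] + [Taggable Entity Decoder Trackable Cacheable Versioned object] + [Taggable]
  take Model:  [Model Decoder Trackable Cacheable Versioned object] + [Taggable Entity Decoder Trackable Cacheable Versioned object] + [Taggable]
  take Taggable:  [Decoder Trackable Cacheable Versioned object] + [Taggable Entity Decoder Trackable Cacheable Versioned object] + [Taggable]
  take Entity:  [Decoder Trackable Cacheable Versioned object] + [Entity Decoder Trackable Cacheable Versioned object]
  take Decoder:  [Decoder Trackable Cacheable Versioned object] + [Decoder Trackable Cacheable Versioned object]
  take Trackable:  [Trackable Cacheable Versioned object] + [Trackable Cacheable Versioned object]
  take Cacheable:  [Cacheable Versioned object] + [Cacheable Versioned object]
  take Versioned:  [Versioned object] + [Versioned object]
  take object:  [object] + [object]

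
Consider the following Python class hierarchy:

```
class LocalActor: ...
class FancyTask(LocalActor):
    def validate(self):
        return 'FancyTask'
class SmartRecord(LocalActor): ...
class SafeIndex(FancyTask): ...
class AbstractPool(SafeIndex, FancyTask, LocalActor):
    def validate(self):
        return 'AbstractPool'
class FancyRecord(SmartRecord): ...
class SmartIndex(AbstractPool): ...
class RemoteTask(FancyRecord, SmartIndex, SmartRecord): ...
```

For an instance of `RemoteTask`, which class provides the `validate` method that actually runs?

AbstractPool

L[RemoteTask] = RemoteTask + merge(L[FancyRecord], L[SmartIndex], L[SmartRecord], [FancyRecord SmartIndex SmartRecord])
  take FancyRecord:  [FancyRecord SmartRecord LocalActor object] + [SmartIndex AbstractPool SafeIndex FancyTask LocalActor object] + [SmartRecord LocalActor object] + [FancyRecord SmartIndex SmartRecord]
  take SmartIndex:  [SmartRecord LocalActor object] + [SmartIndex AbstractPool SafeIndex FancyTask LocalActor object] + [SmartRecord LocalActor object] + [SmartIndex SmartRecord]
  take SmartRecord:  [SmartRecord LocalActor object] + [AbstractPool SafeIndex FancyTask LocalActor object] + [SmartRecord LocalActor object] + [SmartRecord]
  take AbstractPool:  [LocalActor object] + [AbstractPool SafeIndex FancyTask LocalActor object] + [LocalActor object]
  take SafeIndex:  [LocalActor object] + [SafeIndex FancyTask LocalActor object] + [LocalActor object]
  take FancyTask:  [LocalActor object] + [FancyTask LocalActor object] + [LocalActor object]
  take LocalActor:  [LocalActor object] + [LocalActor object] + [LocalActor object]
  take object:  [object] + [object] + [object]
MRO: RemoteTask FancyRecord SmartIndex SmartRecord AbstractPool SafeIndex FancyTask LocalActor object
validate is defined in: AbstractPool, FancyTask. First along the MRO is AbstractPool.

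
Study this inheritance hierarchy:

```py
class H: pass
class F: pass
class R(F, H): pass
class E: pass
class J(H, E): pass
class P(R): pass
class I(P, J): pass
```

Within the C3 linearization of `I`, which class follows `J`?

H

L[I] = I + merge(L[P], L[J], [P J])
  take P:  [P R F H object] + [J H E object] + [P J]
  take R:  [R F H object] + [J H E object] + [J]
  take F:  [F H object] + [J H E object] + [J]
  take J:  [H object] + [J H E object] + [J]
  take H:  [H object] + [H E object]
  take E:  [object] + [E object]
  take object:  [object] + [object]
MRO: I P R F J H E object
J is at position 4; next is H.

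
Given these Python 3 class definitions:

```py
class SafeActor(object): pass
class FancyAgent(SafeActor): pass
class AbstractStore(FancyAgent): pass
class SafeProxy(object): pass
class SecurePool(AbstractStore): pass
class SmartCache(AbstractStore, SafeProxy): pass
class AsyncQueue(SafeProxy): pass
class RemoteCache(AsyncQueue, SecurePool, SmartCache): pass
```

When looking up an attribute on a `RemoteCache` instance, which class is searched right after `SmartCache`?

L[RemoteCache] = RemoteCache + merge(L[AsyncQueue], L[SecurePool], L[SmartCache], [AsyncQueue SecurePool SmartCache])
  take AsyncQueue:  [AsyncQueue SafeProxy object] + [SecurePool AbstractStore FancyAgent SafeActor object] + [SmartCache AbstractStore FancyAgent SafeActor SafeProxy object] + [AsyncQueue SecurePool SmartCache]
  take SecurePool:  [SafeProxy object] + [SecurePool AbstractStore FancyAgent SafeActor object] + [SmartCache AbstractStore FancyAgent SafeActor SafeProxy object] + [SecurePool SmartCache]
  take SmartCache:  [SafeProxy object] + [AbstractStore FancyAgent SafeActor object] + [SmartCache AbstractStore FancyAgent SafeActor SafeProxy object] + [SmartCache]
  take AbstractStore:  [SafeProxy object] + [AbstractStore FancyAgent SafeActor object] + [AbstractStore FancyAgent SafeActor SafeProxy object]
  take FancyAgent:  [SafeProxy object] + [FancyAgent SafeActor object] + [FancyAgent SafeActor SafeProxy object]
  take SafeActor:  [SafeProxy object] + [SafeActor object] + [SafeActor SafeProxy object]
  take SafeProxy:  [SafeProxy object] + [object] + [SafeProxy object]
  take object:  [object] + [object] + [object]
MRO: RemoteCache AsyncQueue SecurePool SmartCache AbstractStore FancyAgent SafeActor SafeProxy object
SmartCache is at position 3; next is AbstractStore.

AbstractStore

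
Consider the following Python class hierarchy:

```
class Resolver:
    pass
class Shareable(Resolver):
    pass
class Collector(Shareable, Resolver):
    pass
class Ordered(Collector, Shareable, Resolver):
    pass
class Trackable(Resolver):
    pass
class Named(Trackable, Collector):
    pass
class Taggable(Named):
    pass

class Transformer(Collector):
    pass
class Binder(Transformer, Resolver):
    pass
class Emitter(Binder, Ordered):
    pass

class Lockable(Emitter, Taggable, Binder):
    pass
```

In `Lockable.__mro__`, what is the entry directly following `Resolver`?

L[Lockable] = Lockable + merge(L[Emitter], L[Taggable], L[Binder], [Emitter Taggable Binder])
  take Emitter:  [Emitter Binder Transformer Ordered Collector Shareable Resolver object] + [Taggable Named Trackable Collector Shareable Resolver object] + [Binder Transformer Collector Shareable Resolver object] + [Emitter Taggable Binder]
  take Taggable:  [Binder Transformer Ordered Collector Shareable Resolver object] + [Taggable Named Trackable Collector Shareable Resolver object] + [Binder Transformer Collector Shareable Resolver object] + [Taggable Binder]
  take Binder:  [Binder Transformer Ordered Collector Shareable Resolver object] + [Named Trackable Collector Shareable Resolver object] + [Binder Transformer Collector Shareable Resolver object] + [Binder]
  take Transformer:  [Transformer Ordered Collector Shareable Resolver object] + [Named Trackable Collector Shareable Resolver object] + [Transformer Collector Shareable Resolver object]
  take Ordered:  [Ordered Collector Shareable Resolver object] + [Named Trackable Collector Shareable Resolver object] + [Collector Shareable Resolver object]
  take Named:  [Collector Shareable Resolver object] + [Named Trackable Collector Shareable Resolver object] + [Collector Shareable Resolver object]
  take Trackable:  [Collector Shareable Resolver object] + [Trackable Collector Shareable Resolver object] + [Collector Shareable Resolver object]
  take Collector:  [Collector Shareable Resolver object] + [Collector Shareable Resolver object] + [Collector Shareable Resolver object]
  take Shareable:  [Shareable Resolver object] + [Shareable Resolver object] + [Shareable Resolver object]
  take Resolver:  [Resolver object] + [Resolver object] + [Resolver object]
  take object:  [object] + [object] + [object]
MRO: Lockable Emitter Taggable Binder Transformer Ordered Named Trackable Collector Shareable Resolver object
Resolver is at position 10; next is object.

object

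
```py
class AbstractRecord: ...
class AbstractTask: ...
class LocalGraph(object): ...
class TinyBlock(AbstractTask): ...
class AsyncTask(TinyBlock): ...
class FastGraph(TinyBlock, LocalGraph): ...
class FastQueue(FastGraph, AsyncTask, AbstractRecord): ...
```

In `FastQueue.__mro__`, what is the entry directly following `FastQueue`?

FastGraph

L[FastQueue] = FastQueue + merge(L[FastGraph], L[AsyncTask], L[AbstractRecord], [FastGraph AsyncTask AbstractRecord])
  take FastGraph:  [FastGraph TinyBlock AbstractTask LocalGraph object] + [AsyncTask TinyBlock AbstractTask object] + [AbstractRecord object] + [FastGraph AsyncTask AbstractRecord]
  take AsyncTask:  [TinyBlock AbstractTask LocalGraph object] + [AsyncTask TinyBlock AbstractTask object] + [AbstractRecord object] + [AsyncTask AbstractRecord]
  take TinyBlock:  [TinyBlock AbstractTask LocalGraph object] + [TinyBlock AbstractTask object] + [AbstractRecord object] + [AbstractRecord]
  take AbstractTask:  [AbstractTask LocalGraph object] + [AbstractTask object] + [AbstractRecord object] + [AbstractRecord]
  take LocalGraph:  [LocalGraph object] + [object] + [AbstractRecord object] + [AbstractRecord]
  take AbstractRecord:  [object] + [object] + [AbstractRecord object] + [AbstractRecord]
  take object:  [object] + [object] + [object]
MRO: FastQueue FastGraph AsyncTask TinyBlock AbstractTask LocalGraph AbstractRecord object
FastQueue is at position 0; next is FastGraph.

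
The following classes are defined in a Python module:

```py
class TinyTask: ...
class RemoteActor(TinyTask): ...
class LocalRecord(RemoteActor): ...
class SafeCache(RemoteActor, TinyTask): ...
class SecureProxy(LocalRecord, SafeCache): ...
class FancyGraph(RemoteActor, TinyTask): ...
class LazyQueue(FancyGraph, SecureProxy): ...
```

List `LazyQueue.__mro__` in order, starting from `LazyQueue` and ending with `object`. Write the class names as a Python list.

L[LazyQueue] = LazyQueue + merge(L[FancyGraph], L[SecureProxy], [FancyGraph SecureProxy])
  take FancyGraph:  [FancyGraph RemoteActor TinyTask object] + [SecureProxy LocalRecord SafeCache RemoteActor TinyTask object] + [FancyGraph SecureProxy]
  take SecureProxy:  [RemoteActor TinyTask object] + [SecureProxy LocalRecord SafeCache RemoteActor TinyTask object] + [SecureProxy]
  take LocalRecord:  [RemoteActor TinyTask object] + [LocalRecord SafeCache RemoteActor TinyTask object]
  take SafeCache:  [RemoteActor TinyTask object] + [SafeCache RemoteActor TinyTask object]
  take RemoteActor:  [RemoteActor TinyTask object] + [RemoteActor TinyTask object]
  take TinyTask:  [TinyTask object] + [TinyTask object]
  take object:  [object] + [object]

[LazyQueue, FancyGraph, SecureProxy, LocalRecord, SafeCache, RemoteActor, TinyTask, object]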